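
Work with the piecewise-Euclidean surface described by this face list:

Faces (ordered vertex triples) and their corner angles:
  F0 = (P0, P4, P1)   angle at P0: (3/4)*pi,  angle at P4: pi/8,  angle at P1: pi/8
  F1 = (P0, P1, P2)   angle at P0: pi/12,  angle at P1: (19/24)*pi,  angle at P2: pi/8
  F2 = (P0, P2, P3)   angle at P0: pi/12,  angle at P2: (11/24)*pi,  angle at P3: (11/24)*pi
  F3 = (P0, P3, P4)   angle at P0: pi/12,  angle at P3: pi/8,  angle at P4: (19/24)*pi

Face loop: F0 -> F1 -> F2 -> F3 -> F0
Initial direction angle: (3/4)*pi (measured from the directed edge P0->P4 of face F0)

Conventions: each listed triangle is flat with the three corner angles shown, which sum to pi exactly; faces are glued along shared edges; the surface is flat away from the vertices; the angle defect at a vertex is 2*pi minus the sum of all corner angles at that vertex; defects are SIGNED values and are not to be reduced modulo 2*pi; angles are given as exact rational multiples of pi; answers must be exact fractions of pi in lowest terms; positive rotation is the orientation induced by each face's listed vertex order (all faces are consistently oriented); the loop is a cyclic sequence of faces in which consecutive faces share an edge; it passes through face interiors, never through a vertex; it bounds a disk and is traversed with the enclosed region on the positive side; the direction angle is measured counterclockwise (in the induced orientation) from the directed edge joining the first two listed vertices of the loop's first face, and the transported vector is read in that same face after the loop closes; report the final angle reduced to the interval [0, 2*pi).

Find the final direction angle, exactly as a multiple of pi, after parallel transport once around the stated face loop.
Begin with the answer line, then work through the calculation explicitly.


Answer: final direction angle = (7/4)*pi

enclosed vertex P0: corner angles sum to pi, defect = 2*pi - pi = pi
summing the enclosed defects onto the initial angle, mod 2*pi in the induced orientation:
final angle = (3/4)*pi + pi = (7/4)*pi (mod 2*pi)


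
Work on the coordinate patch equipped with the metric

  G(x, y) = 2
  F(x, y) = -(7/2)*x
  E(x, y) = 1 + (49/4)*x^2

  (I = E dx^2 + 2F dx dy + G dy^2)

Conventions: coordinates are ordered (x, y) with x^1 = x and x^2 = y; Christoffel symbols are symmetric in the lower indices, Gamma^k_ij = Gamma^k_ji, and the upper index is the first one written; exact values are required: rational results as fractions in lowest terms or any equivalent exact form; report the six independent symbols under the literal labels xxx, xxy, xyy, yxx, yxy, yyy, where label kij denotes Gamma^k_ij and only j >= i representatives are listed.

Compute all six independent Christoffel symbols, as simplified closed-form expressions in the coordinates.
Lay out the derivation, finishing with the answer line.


E = 1 + (49/4)*x^2; F = -(7/2)*x; G = 2
Gamma^k_ij = (1/2) g^{kl} (d_i g_jl + d_j g_il - d_l g_ij), with g^inv = (1/(EG-F^2)) [[G, -F], [-F, E]]
first partials: E_x = (49/2)*x, E_y = 0, F_x = -7/2, F_y = 0, G_x = 0, G_y = 0
D = EG - F^2 = 2 + (49/4)*x^2
expanded: Gamma^x_xx = (G E_x - 2F F_x + F E_y)/(2D), Gamma^x_xy = (G E_y - F G_x)/(2D), Gamma^x_yy = (2G F_y - G G_x - F G_y)/(2D), Gamma^y_xx = (2E F_x - E E_y - F E_x)/(2D), Gamma^y_xy = (E G_x - F E_y)/(2D), Gamma^y_yy = (E G_y - 2F F_y + F G_x)/(2D); substitute and cancel common factors

Answer: Gamma_xxx = 49*x/(49*x^2 + 8), Gamma_xxy = 0, Gamma_xyy = 0, Gamma_yxx = -14/(49*x^2 + 8), Gamma_yxy = 0, Gamma_yyy = 0


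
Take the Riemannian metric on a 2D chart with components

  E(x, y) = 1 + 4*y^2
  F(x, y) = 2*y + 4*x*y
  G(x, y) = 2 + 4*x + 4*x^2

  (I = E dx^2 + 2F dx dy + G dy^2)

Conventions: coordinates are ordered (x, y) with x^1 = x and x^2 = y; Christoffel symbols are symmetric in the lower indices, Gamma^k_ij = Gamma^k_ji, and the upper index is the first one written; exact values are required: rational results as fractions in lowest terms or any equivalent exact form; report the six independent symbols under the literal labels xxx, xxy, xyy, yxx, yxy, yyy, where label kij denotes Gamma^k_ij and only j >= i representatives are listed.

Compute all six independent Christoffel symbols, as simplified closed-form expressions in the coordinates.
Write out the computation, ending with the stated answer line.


E = 1 + 4*y^2; F = 2*y + 4*x*y; G = 2 + 4*x + 4*x^2
Gamma^k_ij = (1/2) g^{kl} (d_i g_jl + d_j g_il - d_l g_ij), with g^inv = (1/(EG-F^2)) [[G, -F], [-F, E]]
first partials: E_x = 0, E_y = 8*y, F_x = 4*y, F_y = 2 + 4*x, G_x = 4 + 8*x, G_y = 0
D = EG - F^2 = 2 + 4*x + 4*y^2 + 4*x^2
expanded: Gamma^x_xx = (G E_x - 2F F_x + F E_y)/(2D), Gamma^x_xy = (G E_y - F G_x)/(2D), Gamma^x_yy = (2G F_y - G G_x - F G_y)/(2D), Gamma^y_xx = (2E F_x - E E_y - F E_x)/(2D), Gamma^y_xy = (E G_x - F E_y)/(2D), Gamma^y_yy = (E G_y - 2F F_y + F G_x)/(2D); substitute and cancel common factors

Answer: Gamma_xxx = 0, Gamma_xxy = 2*y/(2*x^2 + 2*x + 2*y^2 + 1), Gamma_xyy = 0, Gamma_yxx = 0, Gamma_yxy = (2*x + 1)/(2*x^2 + 2*x + 2*y^2 + 1), Gamma_yyy = 0


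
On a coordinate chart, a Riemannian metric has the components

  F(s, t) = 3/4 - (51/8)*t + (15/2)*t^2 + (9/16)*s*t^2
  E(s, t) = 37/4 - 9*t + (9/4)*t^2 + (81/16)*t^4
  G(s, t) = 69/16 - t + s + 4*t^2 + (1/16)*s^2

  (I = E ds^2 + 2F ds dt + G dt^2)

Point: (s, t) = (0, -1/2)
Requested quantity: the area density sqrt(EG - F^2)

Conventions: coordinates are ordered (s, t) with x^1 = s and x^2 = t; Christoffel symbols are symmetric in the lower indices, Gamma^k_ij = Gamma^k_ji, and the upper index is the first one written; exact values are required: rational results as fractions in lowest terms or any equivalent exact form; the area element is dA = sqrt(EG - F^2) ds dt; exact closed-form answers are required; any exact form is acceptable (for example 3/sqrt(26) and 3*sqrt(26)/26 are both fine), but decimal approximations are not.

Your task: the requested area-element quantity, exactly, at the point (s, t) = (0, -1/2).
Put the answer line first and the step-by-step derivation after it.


Answer: sqrt(EG - F^2) = sqrt(209901)/64

E = 3745/256, F = 93/16, G = 93/16; EG - F^2 = 209901/4096


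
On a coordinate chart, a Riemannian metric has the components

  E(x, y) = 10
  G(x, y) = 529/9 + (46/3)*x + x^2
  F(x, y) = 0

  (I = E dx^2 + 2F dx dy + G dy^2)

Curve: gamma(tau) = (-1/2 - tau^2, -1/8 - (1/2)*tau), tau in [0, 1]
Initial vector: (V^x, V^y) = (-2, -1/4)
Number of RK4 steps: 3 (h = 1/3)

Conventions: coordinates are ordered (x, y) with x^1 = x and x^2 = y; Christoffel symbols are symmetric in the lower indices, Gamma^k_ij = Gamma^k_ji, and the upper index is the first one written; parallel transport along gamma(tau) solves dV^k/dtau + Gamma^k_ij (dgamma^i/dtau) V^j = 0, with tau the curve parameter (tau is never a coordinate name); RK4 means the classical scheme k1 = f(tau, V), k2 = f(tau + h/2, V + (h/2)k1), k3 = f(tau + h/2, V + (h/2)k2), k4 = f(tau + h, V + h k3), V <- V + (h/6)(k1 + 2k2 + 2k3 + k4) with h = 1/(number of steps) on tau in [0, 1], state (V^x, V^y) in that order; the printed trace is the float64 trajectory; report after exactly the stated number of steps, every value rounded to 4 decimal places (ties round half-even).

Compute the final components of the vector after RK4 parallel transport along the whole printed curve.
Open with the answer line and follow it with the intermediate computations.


Answer: V^x = -1.8858, V^y = -0.4484

gamma'(tau) = (-2*tau, -1/2); f(tau, V)^k = -Gamma^k_ij(gamma(tau)) gamma'^i(tau) V^j; h = 1/3; intermediate values shown to 6 dp
curve data and Christoffel symbols at the stage parameters:
  tau = 0.000000: gamma = (-0.500000, -0.125000), gamma' = (0.000000, -0.500000); Gamma_xxx = 0.000000, Gamma_xxy = 0.000000, Gamma_xyy = -0.716667, Gamma_yxx = 0.000000, Gamma_yxy = 0.139535, Gamma_yyy = 0.000000
  tau = 0.166667: gamma = (-0.527778, -0.208333), gamma' = (-0.333333, -0.500000); Gamma_xxx = 0.000000, Gamma_xxy = 0.000000, Gamma_xyy = -0.713889, Gamma_yxx = 0.000000, Gamma_yxy = 0.140078, Gamma_yyy = 0.000000
  tau = 0.333333: gamma = (-0.611111, -0.291667), gamma' = (-0.666667, -0.500000); Gamma_xxx = 0.000000, Gamma_xxy = 0.000000, Gamma_xyy = -0.705556, Gamma_yxx = 0.000000, Gamma_yxy = 0.141732, Gamma_yyy = 0.000000
  tau = 0.500000: gamma = (-0.750000, -0.375000), gamma' = (-1.000000, -0.500000); Gamma_xxx = 0.000000, Gamma_xxy = 0.000000, Gamma_xyy = -0.691667, Gamma_yxx = 0.000000, Gamma_yxy = 0.144578, Gamma_yyy = 0.000000
  tau = 0.666667: gamma = (-0.944444, -0.458333), gamma' = (-1.333333, -0.500000); Gamma_xxx = 0.000000, Gamma_xxy = 0.000000, Gamma_xyy = -0.672222, Gamma_yxx = 0.000000, Gamma_yxy = 0.148760, Gamma_yyy = 0.000000
  tau = 0.833333: gamma = (-1.194444, -0.541667), gamma' = (-1.666667, -0.500000); Gamma_xxx = 0.000000, Gamma_xxy = 0.000000, Gamma_xyy = -0.647222, Gamma_yxx = 0.000000, Gamma_yxy = 0.154506, Gamma_yyy = 0.000000
  tau = 1.000000: gamma = (-1.500000, -0.625000), gamma' = (-2.000000, -0.500000); Gamma_xxx = 0.000000, Gamma_xxy = 0.000000, Gamma_xyy = -0.616667, Gamma_yxx = 0.000000, Gamma_yxy = 0.162162, Gamma_yyy = 0.000000
step 0: V^x = -2.0000, V^y = -0.2500
step 1: k1 = (0.089583, -0.139535), k2 = (0.097537, -0.151791), k3 = (0.098266, -0.151794), k4 = (0.106044, -0.167814); V <- V + (h/6)(k1 + 2k2 + 2k3 + k4): V^x = -1.9674, V^y = -0.3008
step 2: k1 = (0.106118, -0.167843), k2 = (0.113703, -0.188476), k3 = (0.114892, -0.188882), k4 = (0.122266, -0.215637); V <- V + (h/6)(k1 + 2k2 + 2k3 + k4): V^x = -1.9293, V^y = -0.3640
step 3: k1 = (0.122358, -0.215707), k2 = (0.129441, -0.250470), k3 = (0.131316, -0.251871), k4 = (0.138132, -0.298176); V <- V + (h/6)(k1 + 2k2 + 2k3 + k4): V^x = -1.8858, V^y = -0.4484


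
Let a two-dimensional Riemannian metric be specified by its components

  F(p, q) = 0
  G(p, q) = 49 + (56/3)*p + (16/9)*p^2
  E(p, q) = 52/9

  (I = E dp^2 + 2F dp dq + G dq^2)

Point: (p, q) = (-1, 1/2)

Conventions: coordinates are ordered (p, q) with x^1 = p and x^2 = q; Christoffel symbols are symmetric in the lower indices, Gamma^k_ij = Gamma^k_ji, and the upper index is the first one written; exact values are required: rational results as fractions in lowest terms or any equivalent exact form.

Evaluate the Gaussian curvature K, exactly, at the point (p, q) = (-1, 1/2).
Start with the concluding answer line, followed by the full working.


Answer: K = 0

E = 52/9, F = 0, G = 289/9, EG - F^2 = 15028/81 at the point
E_p = 0, E_q = 0, F_p = 0, F_q = 0, G_p = 136/9, G_q = 0
E_qq = 0, F_pq = 0, G_pp = 32/9
Compute both Brioschi determinants and normalise by (EG - F^2)^2.
M1 = [[-E_qq/2 + F_pq - G_pp/2, E_p/2, F_p - E_q/2], [F_q - G_p/2, E, F], [G_q/2, F, G]] = [[-16/9, 0, 0], [-68/9, 52/9, 0], [0, 0, 289/9]]; det M1 = -240448/729
M2 = [[0, E_q/2, G_p/2], [E_q/2, E, F], [G_p/2, F, G]] = [[0, 0, 68/9], [0, 52/9, 0], [68/9, 0, 289/9]]; det M2 = -240448/729
det M1 - det M2 = 0; K = 0 / (15028/81)^2 = 0


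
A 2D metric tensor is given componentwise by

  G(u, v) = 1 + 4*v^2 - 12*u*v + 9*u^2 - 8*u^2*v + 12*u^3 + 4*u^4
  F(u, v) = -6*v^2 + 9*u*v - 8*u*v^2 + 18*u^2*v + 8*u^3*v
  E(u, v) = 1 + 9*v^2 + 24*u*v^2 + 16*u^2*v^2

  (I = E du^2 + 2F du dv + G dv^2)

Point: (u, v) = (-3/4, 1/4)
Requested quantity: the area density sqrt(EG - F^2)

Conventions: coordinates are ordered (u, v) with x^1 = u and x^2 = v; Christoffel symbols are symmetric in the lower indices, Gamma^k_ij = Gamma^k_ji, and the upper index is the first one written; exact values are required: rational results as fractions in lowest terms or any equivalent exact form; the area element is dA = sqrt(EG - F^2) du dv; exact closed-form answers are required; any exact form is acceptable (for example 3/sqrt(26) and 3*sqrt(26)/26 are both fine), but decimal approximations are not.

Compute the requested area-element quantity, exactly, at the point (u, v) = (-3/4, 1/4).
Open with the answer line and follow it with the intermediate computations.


Answer: sqrt(EG - F^2) = sqrt(233)/8

E = 1, F = 0, G = 233/64; EG - F^2 = 233/64


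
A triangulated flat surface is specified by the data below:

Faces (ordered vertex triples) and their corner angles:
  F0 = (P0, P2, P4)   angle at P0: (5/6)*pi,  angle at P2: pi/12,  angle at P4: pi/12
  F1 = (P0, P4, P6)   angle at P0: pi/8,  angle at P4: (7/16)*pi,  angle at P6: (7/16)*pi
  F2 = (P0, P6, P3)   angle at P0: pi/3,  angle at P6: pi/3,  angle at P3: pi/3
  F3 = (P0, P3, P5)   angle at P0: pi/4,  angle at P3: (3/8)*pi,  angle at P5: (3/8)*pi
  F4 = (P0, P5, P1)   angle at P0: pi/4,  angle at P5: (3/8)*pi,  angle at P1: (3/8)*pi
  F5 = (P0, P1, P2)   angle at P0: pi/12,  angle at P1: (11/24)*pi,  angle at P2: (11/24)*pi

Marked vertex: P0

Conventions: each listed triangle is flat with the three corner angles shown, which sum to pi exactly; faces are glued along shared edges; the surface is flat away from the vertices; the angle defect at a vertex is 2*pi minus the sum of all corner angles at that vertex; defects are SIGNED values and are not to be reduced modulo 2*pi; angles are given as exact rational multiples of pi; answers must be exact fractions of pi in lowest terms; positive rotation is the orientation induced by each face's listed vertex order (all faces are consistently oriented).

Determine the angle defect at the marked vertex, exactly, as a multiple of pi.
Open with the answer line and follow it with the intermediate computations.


Answer: defect(P0) = pi/8

Sum of corner angles at P0: (15/8)*pi
defect = 2*pi - (15/8)*pi


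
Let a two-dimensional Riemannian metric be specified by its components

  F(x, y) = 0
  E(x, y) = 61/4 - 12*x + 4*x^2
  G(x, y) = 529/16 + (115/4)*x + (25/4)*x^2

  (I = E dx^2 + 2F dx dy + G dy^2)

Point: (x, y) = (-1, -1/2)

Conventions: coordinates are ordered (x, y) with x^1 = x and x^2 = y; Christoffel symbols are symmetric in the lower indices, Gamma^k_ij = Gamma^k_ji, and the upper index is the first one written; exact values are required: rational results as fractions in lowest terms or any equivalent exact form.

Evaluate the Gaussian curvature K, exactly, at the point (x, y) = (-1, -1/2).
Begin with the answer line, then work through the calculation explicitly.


Answer: K = -64/8125

E = 125/4, F = 0, G = 169/16, EG - F^2 = 21125/64 at the point
E_x = -20, E_y = 0, F_x = 0, F_y = 0, G_x = 65/4, G_y = 0
E_yy = 0, F_xy = 0, G_xx = 25/2
Compute both Brioschi determinants and normalise by (EG - F^2)^2.
M1 = [[-E_yy/2 + F_xy - G_xx/2, E_x/2, F_x - E_y/2], [F_y - G_x/2, E, F], [G_y/2, F, G]] = [[-25/4, -10, 0], [-65/8, 125/4, 0], [0, 0, 169/16]]; det M1 = -747825/256
M2 = [[0, E_y/2, G_x/2], [E_y/2, E, F], [G_x/2, F, G]] = [[0, 0, 65/8], [0, 125/4, 0], [65/8, 0, 169/16]]; det M2 = -528125/256
det M1 - det M2 = -54925/64; K = -54925/64 / (21125/64)^2 = -64/8125


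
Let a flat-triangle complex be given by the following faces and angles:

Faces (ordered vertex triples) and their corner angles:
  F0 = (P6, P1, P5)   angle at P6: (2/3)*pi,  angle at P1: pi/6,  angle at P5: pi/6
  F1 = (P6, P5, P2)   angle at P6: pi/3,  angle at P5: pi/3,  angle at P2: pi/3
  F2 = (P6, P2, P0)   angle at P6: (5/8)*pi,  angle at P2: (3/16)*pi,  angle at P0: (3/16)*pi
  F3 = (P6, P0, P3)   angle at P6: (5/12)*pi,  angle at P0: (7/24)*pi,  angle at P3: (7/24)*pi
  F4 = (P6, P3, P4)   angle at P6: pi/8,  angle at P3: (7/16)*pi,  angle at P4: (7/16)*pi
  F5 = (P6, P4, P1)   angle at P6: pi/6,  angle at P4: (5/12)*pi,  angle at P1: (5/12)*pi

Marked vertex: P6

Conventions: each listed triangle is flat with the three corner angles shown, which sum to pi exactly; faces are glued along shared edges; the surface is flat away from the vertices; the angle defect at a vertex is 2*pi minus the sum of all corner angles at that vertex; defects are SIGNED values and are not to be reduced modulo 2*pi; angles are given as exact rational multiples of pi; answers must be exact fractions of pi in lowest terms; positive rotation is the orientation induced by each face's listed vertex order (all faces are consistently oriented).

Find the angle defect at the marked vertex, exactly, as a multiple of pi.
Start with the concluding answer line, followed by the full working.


Answer: defect(P6) = -pi/3

Sum of corner angles at P6: (7/3)*pi
defect = 2*pi - (7/3)*pi


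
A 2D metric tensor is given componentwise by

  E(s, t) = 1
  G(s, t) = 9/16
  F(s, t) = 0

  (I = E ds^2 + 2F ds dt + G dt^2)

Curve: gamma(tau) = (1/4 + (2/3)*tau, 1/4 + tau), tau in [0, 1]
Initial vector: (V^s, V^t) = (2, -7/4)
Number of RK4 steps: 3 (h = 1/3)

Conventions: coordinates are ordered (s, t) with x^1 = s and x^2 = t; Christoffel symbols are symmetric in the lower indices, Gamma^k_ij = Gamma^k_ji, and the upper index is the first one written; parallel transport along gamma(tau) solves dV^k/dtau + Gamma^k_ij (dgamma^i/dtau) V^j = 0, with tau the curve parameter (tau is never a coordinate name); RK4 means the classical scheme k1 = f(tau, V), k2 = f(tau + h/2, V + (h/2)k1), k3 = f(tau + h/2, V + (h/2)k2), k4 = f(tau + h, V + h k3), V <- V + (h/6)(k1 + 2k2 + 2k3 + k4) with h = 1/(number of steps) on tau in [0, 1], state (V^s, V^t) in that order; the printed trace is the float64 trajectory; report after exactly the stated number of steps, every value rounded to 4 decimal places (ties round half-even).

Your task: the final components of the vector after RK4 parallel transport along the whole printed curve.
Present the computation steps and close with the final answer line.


gamma'(tau) = (2/3, 1); f(tau, V)^k = -Gamma^k_ij(gamma(tau)) gamma'^i(tau) V^j; h = 1/3; intermediate values shown to 6 dp
curve data and Christoffel symbols at the stage parameters:
  tau = 0.000000: gamma = (0.250000, 0.250000), gamma' = (0.666667, 1.000000); Gamma_sss = 0.000000, Gamma_sst = 0.000000, Gamma_stt = 0.000000, Gamma_tss = 0.000000, Gamma_tst = 0.000000, Gamma_ttt = 0.000000
  tau = 0.166667: gamma = (0.361111, 0.416667), gamma' = (0.666667, 1.000000); Gamma_sss = 0.000000, Gamma_sst = 0.000000, Gamma_stt = 0.000000, Gamma_tss = 0.000000, Gamma_tst = 0.000000, Gamma_ttt = 0.000000
  tau = 0.333333: gamma = (0.472222, 0.583333), gamma' = (0.666667, 1.000000); Gamma_sss = 0.000000, Gamma_sst = 0.000000, Gamma_stt = 0.000000, Gamma_tss = 0.000000, Gamma_tst = 0.000000, Gamma_ttt = 0.000000
  tau = 0.500000: gamma = (0.583333, 0.750000), gamma' = (0.666667, 1.000000); Gamma_sss = 0.000000, Gamma_sst = 0.000000, Gamma_stt = 0.000000, Gamma_tss = 0.000000, Gamma_tst = 0.000000, Gamma_ttt = 0.000000
  tau = 0.666667: gamma = (0.694444, 0.916667), gamma' = (0.666667, 1.000000); Gamma_sss = 0.000000, Gamma_sst = 0.000000, Gamma_stt = 0.000000, Gamma_tss = 0.000000, Gamma_tst = 0.000000, Gamma_ttt = 0.000000
  tau = 0.833333: gamma = (0.805556, 1.083333), gamma' = (0.666667, 1.000000); Gamma_sss = 0.000000, Gamma_sst = 0.000000, Gamma_stt = 0.000000, Gamma_tss = 0.000000, Gamma_tst = 0.000000, Gamma_ttt = 0.000000
  tau = 1.000000: gamma = (0.916667, 1.250000), gamma' = (0.666667, 1.000000); Gamma_sss = 0.000000, Gamma_sst = 0.000000, Gamma_stt = 0.000000, Gamma_tss = 0.000000, Gamma_tst = 0.000000, Gamma_ttt = 0.000000
step 0: V^s = 2.0000, V^t = -1.7500
step 1: k1 = (0.000000, 0.000000), k2 = (0.000000, 0.000000), k3 = (0.000000, 0.000000), k4 = (0.000000, 0.000000); V <- V + (h/6)(k1 + 2k2 + 2k3 + k4): V^s = 2.0000, V^t = -1.7500
step 2: k1 = (0.000000, 0.000000), k2 = (0.000000, 0.000000), k3 = (0.000000, 0.000000), k4 = (0.000000, 0.000000); V <- V + (h/6)(k1 + 2k2 + 2k3 + k4): V^s = 2.0000, V^t = -1.7500
step 3: k1 = (0.000000, 0.000000), k2 = (0.000000, 0.000000), k3 = (0.000000, 0.000000), k4 = (0.000000, 0.000000); V <- V + (h/6)(k1 + 2k2 + 2k3 + k4): V^s = 2.0000, V^t = -1.7500

Answer: V^s = 2.0000, V^t = -1.7500


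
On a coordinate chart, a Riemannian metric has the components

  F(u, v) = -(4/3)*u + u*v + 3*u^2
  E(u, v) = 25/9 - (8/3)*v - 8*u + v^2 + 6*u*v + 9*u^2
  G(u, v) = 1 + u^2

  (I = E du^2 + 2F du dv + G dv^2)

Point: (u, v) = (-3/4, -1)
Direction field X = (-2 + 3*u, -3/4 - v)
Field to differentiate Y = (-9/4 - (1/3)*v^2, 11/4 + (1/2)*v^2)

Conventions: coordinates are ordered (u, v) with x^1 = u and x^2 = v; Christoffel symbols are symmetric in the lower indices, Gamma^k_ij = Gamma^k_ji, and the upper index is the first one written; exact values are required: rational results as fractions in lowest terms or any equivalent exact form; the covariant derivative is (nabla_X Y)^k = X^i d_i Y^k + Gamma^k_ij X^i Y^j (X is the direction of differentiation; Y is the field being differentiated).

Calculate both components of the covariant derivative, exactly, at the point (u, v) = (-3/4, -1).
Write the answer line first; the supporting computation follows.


Answer: (nabla_X Y)^u = -27971/7800, (nabla_X Y)^v = -11233/13000

E = 3169/144, F = 55/16, G = 25/16 at the point
E_u = -55/2, E_v = -55/6, F_u = -41/6, F_v = -3/4, G_u = -3/2, G_v = 0
EG - F^2 = 1625/72;  g^inv = (72/1625) * [[25/16, -55/16], [-55/16, 3169/144]]
first-kind symbols [ij,l] = (1/2)(d_i g_jl + d_j g_il - d_l g_ij): [uu,u] = E_u/2 = -55/4, [uu,v] = F_u - E_v/2 = -9/4, [uv,u] = E_v/2 = -55/12, [uv,v] = G_u/2 = -3/4, [vv,u] = F_v - G_u/2 = 0, [vv,v] = G_v/2 = 0
Gamma^u_ij = (G*[ij,u] - F*[ij,v])/(EG - F^2), Gamma^v_ij = (E*[ij,v] - F*[ij,u])/(EG - F^2)
Gamma_uuu = -198/325, Gamma_uuv = -66/325, Gamma_uvv = 0, Gamma_vuu = -162/1625, Gamma_vuv = -54/1625, Gamma_vvv = 0
X = (-17/4, 1/4), Y = (-31/12, 13/4) at the point


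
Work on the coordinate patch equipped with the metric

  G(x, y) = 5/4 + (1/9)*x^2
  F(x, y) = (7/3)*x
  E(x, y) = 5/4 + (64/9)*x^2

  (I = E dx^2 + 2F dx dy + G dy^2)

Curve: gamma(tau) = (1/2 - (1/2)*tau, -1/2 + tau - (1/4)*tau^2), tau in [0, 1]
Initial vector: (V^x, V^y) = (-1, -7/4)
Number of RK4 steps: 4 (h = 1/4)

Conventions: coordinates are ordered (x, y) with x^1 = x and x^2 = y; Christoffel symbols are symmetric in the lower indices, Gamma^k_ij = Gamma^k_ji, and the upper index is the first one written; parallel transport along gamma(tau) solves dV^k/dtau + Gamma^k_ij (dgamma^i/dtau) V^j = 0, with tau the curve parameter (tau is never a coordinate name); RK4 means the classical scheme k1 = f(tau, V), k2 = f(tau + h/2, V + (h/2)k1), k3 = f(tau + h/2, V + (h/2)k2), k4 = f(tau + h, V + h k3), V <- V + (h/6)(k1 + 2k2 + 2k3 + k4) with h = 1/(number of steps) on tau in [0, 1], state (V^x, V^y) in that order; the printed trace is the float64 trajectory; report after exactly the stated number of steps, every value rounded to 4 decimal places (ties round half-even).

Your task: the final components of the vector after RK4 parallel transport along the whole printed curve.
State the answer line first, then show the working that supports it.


Answer: V^x = -1.2808, V^y = -2.6794

gamma'(tau) = (-1/2, 1 - (1/2)*tau); f(tau, V)^k = -Gamma^k_ij(gamma(tau)) gamma'^i(tau) V^j; h = 1/4; intermediate values shown to 6 dp
curve data and Christoffel symbols at the stage parameters:
  tau = 0.000000: gamma = (0.500000, -0.500000), gamma' = (-0.500000, 1.000000); Gamma_xxx = 0.726154, Gamma_xxy = -0.025846, Gamma_xyy = -0.028308, Gamma_yxx = 1.163077, Gamma_yxy = 0.067077, Gamma_yyy = 0.025846
  tau = 0.125000: gamma = (0.437500, -0.378906), gamma' = (-0.500000, 0.937500); Gamma_xxx = 0.690772, Gamma_xxy = -0.021790, Gamma_xyy = -0.027136, Gamma_yxx = 1.280745, Gamma_yxy = 0.055736, Gamma_yyy = 0.021790
  tau = 0.250000: gamma = (0.375000, -0.265625), gamma' = (-0.500000, 0.875000); Gamma_xxx = 0.640400, Gamma_xxy = -0.017511, Gamma_xyy = -0.025328, Gamma_yxx = 1.400876, Gamma_yxy = 0.045028, Gamma_yyy = 0.017511
  tau = 0.375000: gamma = (0.312500, -0.160156), gamma' = (-0.500000, 0.812500); Gamma_xxx = 0.573187, Gamma_xxy = -0.013187, Gamma_xyy = -0.022802, Gamma_yxx = 1.519121, Gamma_yxy = 0.035165, Gamma_yyy = 0.013187
  tau = 0.500000: gamma = (0.250000, -0.062500), gamma' = (-0.500000, 0.750000); Gamma_xxx = 0.488089, Gamma_xxy = -0.009055, Gamma_xyy = -0.019511, Gamma_yxx = 1.629837, Gamma_yxy = 0.026302, Gamma_yyy = 0.009055
  tau = 0.625000: gamma = (0.187500, 0.027344), gamma' = (-0.500000, 0.687500); Gamma_xxx = 0.385356, Gamma_xxy = -0.005395, Gamma_xyy = -0.015462, Gamma_yxx = 1.726397, Gamma_yxy = 0.018497, Gamma_yyy = 0.005395
  tau = 0.750000: gamma = (0.125000, 0.109375), gamma' = (-0.500000, 0.625000); Gamma_xxx = 0.266945, Gamma_xxy = -0.002503, Gamma_xyy = -0.010740, Gamma_yxx = 1.801877, Gamma_yxy = 0.011679, Gamma_yyy = 0.002503
  tau = 0.875000: gamma = (0.062500, 0.183594), gamma' = (-0.500000, 0.562500); Gamma_xxx = 0.136676, Gamma_xxy = -0.000642, Gamma_xyy = -0.005508, Gamma_yxx = 1.850079, Gamma_yxy = 0.005629, Gamma_yyy = 0.000642
  tau = 1.000000: gamma = (0.000000, 0.250000), gamma' = (-0.500000, 0.500000); Gamma_xxx = 0.000000, Gamma_xxy = 0.000000, Gamma_xyy = 0.000000, Gamma_yxx = 1.866667, Gamma_yxy = 0.000000, Gamma_yyy = 0.000000
step 0: V^x = -1.0000, V^y = -1.7500
step 1: k1 = (-0.415846, -0.527923), k2 = (-0.411244, -0.632201), k3 = (-0.411223, -0.631960), k4 = (-0.395596, -0.742719); V <- V + (h/6)(k1 + 2k2 + 2k3 + k4): V^x = -1.1023, V^y = -1.9083
step 2: k1 = (-0.395447, -0.742419), k2 = (-0.366313, -0.855682), k3 = (-0.365399, -0.853117), k4 = (-0.320862, -0.962713); V <- V + (h/6)(k1 + 2k2 + 2k3 + k4): V^x = -1.1932, V^y = -2.1217
step 3: k1 = (-0.320731, -0.962294), k2 = (-0.259983, -1.061287), k3 = (-0.258590, -1.054897), k4 = (-0.182879, -1.134234); V <- V + (h/6)(k1 + 2k2 + 2k3 + k4): V^x = -1.2574, V^y = -2.3854
step 4: k1 = (-0.182819, -1.133833), k2 = (-0.094968, -1.186401), k3 = (-0.094232, -1.176294), k4 = (0.000000, -1.195532); V <- V + (h/6)(k1 + 2k2 + 2k3 + k4): V^x = -1.2808, V^y = -2.6794


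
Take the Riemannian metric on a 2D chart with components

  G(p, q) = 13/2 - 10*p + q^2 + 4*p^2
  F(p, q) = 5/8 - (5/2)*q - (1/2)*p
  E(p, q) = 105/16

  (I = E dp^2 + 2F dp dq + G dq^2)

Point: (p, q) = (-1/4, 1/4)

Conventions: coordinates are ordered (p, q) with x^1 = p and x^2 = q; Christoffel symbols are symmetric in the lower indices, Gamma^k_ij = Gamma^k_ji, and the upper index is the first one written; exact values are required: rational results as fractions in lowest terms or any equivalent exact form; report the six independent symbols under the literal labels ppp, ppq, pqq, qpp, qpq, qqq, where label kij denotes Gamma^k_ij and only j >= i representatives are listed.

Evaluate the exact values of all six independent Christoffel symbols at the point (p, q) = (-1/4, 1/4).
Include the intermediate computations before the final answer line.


E = 105/16, F = 1/8, G = 149/16 at the point
E_p = 0, E_q = 0, F_p = -1/2, F_q = -5/2, G_p = -12, G_q = 1/2
EG - F^2 = 15641/256;  g^inv = (256/15641) * [[149/16, -1/8], [-1/8, 105/16]]
first-kind symbols [ij,l] = (1/2)(d_i g_jl + d_j g_il - d_l g_ij): [pp,p] = E_p/2 = 0, [pp,q] = F_p - E_q/2 = -1/2, [pq,p] = E_q/2 = 0, [pq,q] = G_p/2 = -6, [qq,p] = F_q - G_p/2 = 7/2, [qq,q] = G_q/2 = 1/4
Gamma^p_ij = (G*[ij,p] - F*[ij,q])/(EG - F^2), Gamma^q_ij = (E*[ij,q] - F*[ij,p])/(EG - F^2)

Answer: Gamma_ppp = 16/15641, Gamma_ppq = 192/15641, Gamma_pqq = 8336/15641, Gamma_qpp = -840/15641, Gamma_qpq = -10080/15641, Gamma_qqq = 308/15641


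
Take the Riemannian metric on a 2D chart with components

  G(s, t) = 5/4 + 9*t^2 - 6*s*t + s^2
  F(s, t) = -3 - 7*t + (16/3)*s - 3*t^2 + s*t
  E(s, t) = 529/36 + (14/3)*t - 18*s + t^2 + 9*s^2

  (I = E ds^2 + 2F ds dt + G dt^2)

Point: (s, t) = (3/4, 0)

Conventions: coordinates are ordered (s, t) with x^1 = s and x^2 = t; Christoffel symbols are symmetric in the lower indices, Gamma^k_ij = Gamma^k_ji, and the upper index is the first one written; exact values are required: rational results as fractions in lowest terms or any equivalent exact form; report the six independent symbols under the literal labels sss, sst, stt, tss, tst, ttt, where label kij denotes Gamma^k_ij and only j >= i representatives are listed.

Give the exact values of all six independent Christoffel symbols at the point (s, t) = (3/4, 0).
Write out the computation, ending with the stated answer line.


E = 901/144, F = 1, G = 29/16 at the point
E_s = -9/2, E_t = 14/3, F_s = 16/3, F_t = -25/4, G_s = 3/2, G_t = -9/2
EG - F^2 = 23825/2304;  g^inv = (2304/23825) * [[29/16, -1], [-1, 901/144]]
first-kind symbols [ij,l] = (1/2)(d_i g_jl + d_j g_il - d_l g_ij): [ss,s] = E_s/2 = -9/4, [ss,t] = F_s - E_t/2 = 3, [st,s] = E_t/2 = 7/3, [st,t] = G_s/2 = 3/4, [tt,s] = F_t - G_s/2 = -7, [tt,t] = G_t/2 = -9/4
Gamma^s_ij = (G*[ij,s] - F*[ij,t])/(EG - F^2), Gamma^t_ij = (E*[ij,t] - F*[ij,s])/(EG - F^2)

Answer: Gamma_sss = -16308/23825, Gamma_sst = 8016/23825, Gamma_stt = -24048/23825, Gamma_tss = 48432/23825, Gamma_tst = 5436/23825, Gamma_ttt = -16308/23825


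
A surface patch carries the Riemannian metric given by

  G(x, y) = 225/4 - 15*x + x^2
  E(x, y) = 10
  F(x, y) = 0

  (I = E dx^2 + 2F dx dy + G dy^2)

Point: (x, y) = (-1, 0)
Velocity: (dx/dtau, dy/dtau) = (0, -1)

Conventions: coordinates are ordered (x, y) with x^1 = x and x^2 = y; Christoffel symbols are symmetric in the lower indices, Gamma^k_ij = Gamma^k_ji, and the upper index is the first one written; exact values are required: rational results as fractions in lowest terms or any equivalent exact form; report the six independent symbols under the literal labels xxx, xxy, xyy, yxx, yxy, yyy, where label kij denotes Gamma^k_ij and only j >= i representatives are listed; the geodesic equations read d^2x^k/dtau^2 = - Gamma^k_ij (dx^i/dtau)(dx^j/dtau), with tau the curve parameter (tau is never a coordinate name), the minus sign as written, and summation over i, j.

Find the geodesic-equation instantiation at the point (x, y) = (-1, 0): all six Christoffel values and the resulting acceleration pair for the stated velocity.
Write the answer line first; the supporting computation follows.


Answer: Gamma_xxx = 0, Gamma_xxy = 0, Gamma_xyy = 17/20, Gamma_yxx = 0, Gamma_yxy = -2/17, Gamma_yyy = 0; accelerations (d^2x/dtau^2, d^2y/dtau^2) = (-17/20, 0)

E = 10, F = 0, G = 289/4 at the point
E_x = 0, E_y = 0, F_x = 0, F_y = 0, G_x = -17, G_y = 0
EG - F^2 = 1445/2;  g^inv = (2/1445) * [[289/4, 0], [0, 10]]
first-kind symbols [ij,l] = (1/2)(d_i g_jl + d_j g_il - d_l g_ij): [xx,x] = E_x/2 = 0, [xx,y] = F_x - E_y/2 = 0, [xy,x] = E_y/2 = 0, [xy,y] = G_x/2 = -17/2, [yy,x] = F_y - G_x/2 = 17/2, [yy,y] = G_y/2 = 0
Gamma^x_ij = (G*[ij,x] - F*[ij,y])/(EG - F^2), Gamma^y_ij = (E*[ij,y] - F*[ij,x])/(EG - F^2)
Gamma_xxx = 0, Gamma_xxy = 0, Gamma_xyy = 17/20, Gamma_yxx = 0, Gamma_yxy = -2/17, Gamma_yyy = 0
d^2x/dtau^2 = -(Gamma_xxx*(0)^2 + 2*Gamma_xxy*(0)*(-1) + Gamma_xyy*(-1)^2) = -17/20
d^2y/dtau^2 = -(Gamma_yxx*(0)^2 + 2*Gamma_yxy*(0)*(-1) + Gamma_yyy*(-1)^2) = 0


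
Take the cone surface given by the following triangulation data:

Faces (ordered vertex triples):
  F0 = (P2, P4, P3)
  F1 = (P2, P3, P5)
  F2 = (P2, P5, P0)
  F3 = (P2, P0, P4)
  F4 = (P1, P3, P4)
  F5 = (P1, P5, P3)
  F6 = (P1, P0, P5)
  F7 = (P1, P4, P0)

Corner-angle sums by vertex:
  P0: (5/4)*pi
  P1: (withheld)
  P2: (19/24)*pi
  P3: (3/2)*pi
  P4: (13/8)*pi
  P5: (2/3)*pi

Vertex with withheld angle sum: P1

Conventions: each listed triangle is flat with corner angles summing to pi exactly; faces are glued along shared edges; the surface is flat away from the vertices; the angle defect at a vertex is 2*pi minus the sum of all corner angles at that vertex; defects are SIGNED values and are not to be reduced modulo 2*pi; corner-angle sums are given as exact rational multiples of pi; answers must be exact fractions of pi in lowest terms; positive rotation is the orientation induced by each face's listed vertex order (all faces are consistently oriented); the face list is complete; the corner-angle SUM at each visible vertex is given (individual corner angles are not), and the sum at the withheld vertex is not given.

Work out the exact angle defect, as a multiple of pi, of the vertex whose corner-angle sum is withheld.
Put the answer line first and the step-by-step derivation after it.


Answer: defect(P1) = -pi/6

V = 6, E = 12, F = 8; chi = V - E + F = 2
Gauss-Bonnet: total defect = 2*pi*chi = 4*pi; visible defects sum to (25/6)*pi


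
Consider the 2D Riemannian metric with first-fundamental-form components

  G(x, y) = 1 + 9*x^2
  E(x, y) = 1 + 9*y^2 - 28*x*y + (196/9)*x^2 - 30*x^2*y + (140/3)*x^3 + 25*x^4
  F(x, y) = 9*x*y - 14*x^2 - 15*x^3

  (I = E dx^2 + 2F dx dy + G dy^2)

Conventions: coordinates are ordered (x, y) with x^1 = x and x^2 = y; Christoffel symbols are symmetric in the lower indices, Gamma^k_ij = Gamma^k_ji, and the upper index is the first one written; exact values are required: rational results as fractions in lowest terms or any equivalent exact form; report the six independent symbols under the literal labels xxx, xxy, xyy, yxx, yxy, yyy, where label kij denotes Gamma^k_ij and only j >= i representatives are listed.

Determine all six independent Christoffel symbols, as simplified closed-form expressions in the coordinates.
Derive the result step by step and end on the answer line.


E = 1 + 9*y^2 - 28*x*y + (196/9)*x^2 - 30*x^2*y + (140/3)*x^3 + 25*x^4; F = 9*x*y - 14*x^2 - 15*x^3; G = 1 + 9*x^2
Gamma^k_ij = (1/2) g^{kl} (d_i g_jl + d_j g_il - d_l g_ij), with g^inv = (1/(EG-F^2)) [[G, -F], [-F, E]]
first partials: E_x = -28*y + (392/9)*x - 60*x*y + 140*x^2 + 100*x^3, E_y = 18*y - 28*x - 30*x^2, F_x = 9*y - 28*x - 45*x^2, F_y = 9*x, G_x = 18*x, G_y = 0
D = EG - F^2 = 1 + 9*y^2 - 28*x*y + (277/9)*x^2 - 30*x^2*y + (140/3)*x^3 + 25*x^4
expanded: Gamma^x_xx = (G E_x - 2F F_x + F E_y)/(2D), Gamma^x_xy = (G E_y - F G_x)/(2D), Gamma^x_yy = (2G F_y - G G_x - F G_y)/(2D), Gamma^y_xx = (2E F_x - E E_y - F E_x)/(2D), Gamma^y_xy = (E G_x - F E_y)/(2D), Gamma^y_yy = (E G_y - 2F F_y + F G_x)/(2D); substitute and cancel common factors

Answer: Gamma_xxx = (450*x^3 + 630*x^2 - 270*x*y + 196*x - 126*y)/(225*x^4 + 420*x^3 - 270*x^2*y + 277*x^2 - 252*x*y + 81*y^2 + 9), Gamma_xxy = (-135*x^2 - 126*x + 81*y)/(225*x^4 + 420*x^3 - 270*x^2*y + 277*x^2 - 252*x*y + 81*y^2 + 9), Gamma_xyy = 0, Gamma_yxx = (-270*x^2 - 126*x)/(225*x^4 + 420*x^3 - 270*x^2*y + 277*x^2 - 252*x*y + 81*y^2 + 9), Gamma_yxy = 81*x/(225*x^4 + 420*x^3 - 270*x^2*y + 277*x^2 - 252*x*y + 81*y^2 + 9), Gamma_yyy = 0


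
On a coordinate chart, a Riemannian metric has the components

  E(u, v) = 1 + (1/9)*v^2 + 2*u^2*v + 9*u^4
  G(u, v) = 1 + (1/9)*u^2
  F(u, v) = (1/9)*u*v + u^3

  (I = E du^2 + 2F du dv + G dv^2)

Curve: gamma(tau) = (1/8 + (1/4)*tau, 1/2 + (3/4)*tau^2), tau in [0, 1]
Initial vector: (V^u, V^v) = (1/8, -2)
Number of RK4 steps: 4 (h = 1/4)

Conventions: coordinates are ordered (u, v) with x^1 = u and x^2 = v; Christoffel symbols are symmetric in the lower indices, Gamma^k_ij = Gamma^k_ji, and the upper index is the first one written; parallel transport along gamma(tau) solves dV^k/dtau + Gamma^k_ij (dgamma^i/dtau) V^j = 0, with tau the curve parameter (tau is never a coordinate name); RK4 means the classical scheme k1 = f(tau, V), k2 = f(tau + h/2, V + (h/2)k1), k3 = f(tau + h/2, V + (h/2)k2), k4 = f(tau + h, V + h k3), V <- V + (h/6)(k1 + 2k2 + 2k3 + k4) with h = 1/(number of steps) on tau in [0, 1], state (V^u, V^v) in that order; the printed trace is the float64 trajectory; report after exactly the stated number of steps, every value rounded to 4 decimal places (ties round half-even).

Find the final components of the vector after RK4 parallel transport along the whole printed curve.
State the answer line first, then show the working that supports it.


Answer: V^u = 0.1487, V^v = -1.9953

gamma'(tau) = (1/4, (3/2)*tau); f(tau, V)^k = -Gamma^k_ij(gamma(tau)) gamma'^i(tau) V^j; h = 1/4; intermediate values shown to 6 dp
curve data and Christoffel symbols at the stage parameters:
  tau = 0.000000: gamma = (0.125000, 0.500000), gamma' = (0.250000, 0.000000); Gamma_uuu = 0.152918, Gamma_uuv = 0.067963, Gamma_uvv = 0.000000, Gamma_vuu = 0.029838, Gamma_vuv = 0.013261, Gamma_vvv = 0.000000
  tau = 0.125000: gamma = (0.156250, 0.511719), gamma' = (0.250000, 0.187500); Gamma_uuu = 0.215200, Gamma_uuv = 0.076516, Gamma_uvv = 0.000000, Gamma_vuu = 0.045971, Gamma_vuv = 0.016345, Gamma_vvv = 0.000000
  tau = 0.250000: gamma = (0.187500, 0.546875), gamma' = (0.250000, 0.375000); Gamma_uuu = 0.297899, Gamma_uuv = 0.088266, Gamma_uvv = 0.000000, Gamma_vuu = 0.064702, Gamma_vuv = 0.019171, Gamma_vvv = 0.000000
  tau = 0.375000: gamma = (0.218750, 0.605469), gamma' = (0.250000, 0.562500); Gamma_uuu = 0.403083, Gamma_uuv = 0.102370, Gamma_uvv = 0.000000, Gamma_vuu = 0.085100, Gamma_vuv = 0.021613, Gamma_vvv = 0.000000
  tau = 0.500000: gamma = (0.250000, 0.687500), gamma' = (0.250000, 0.750000); Gamma_uuu = 0.529412, Gamma_uuv = 0.117647, Gamma_uvv = 0.000000, Gamma_vuu = 0.105882, Gamma_vuv = 0.023529, Gamma_vvv = 0.000000
  tau = 0.625000: gamma = (0.281250, 0.792969), gamma' = (0.250000, 0.937500); Gamma_uuu = 0.671599, Gamma_uuv = 0.132662, Gamma_uvv = 0.000000, Gamma_vuu = 0.125516, Gamma_vuv = 0.024793, Gamma_vvv = 0.000000
  tau = 0.750000: gamma = (0.312500, 0.921875), gamma' = (0.250000, 1.125000); Gamma_uuu = 0.820827, Gamma_uuv = 0.145925, Gamma_uvv = 0.000000, Gamma_vuu = 0.142443, Gamma_vuv = 0.025323, Gamma_vvv = 0.000000
  tau = 0.875000: gamma = (0.343750, 1.074219), gamma' = (0.250000, 1.312500); Gamma_uuu = 0.966327, Gamma_uuv = 0.156174, Gamma_uvv = 0.000000, Gamma_vuu = 0.155389, Gamma_vuv = 0.025113, Gamma_vvv = 0.000000
  tau = 1.000000: gamma = (0.375000, 1.250000), gamma' = (0.250000, 1.500000); Gamma_uuu = 1.097710, Gamma_uuv = 0.162624, Gamma_uvv = 0.000000, Gamma_vuu = 0.163634, Gamma_vuv = 0.024242, Gamma_vvv = 0.000000
step 0: V^u = 0.1250, V^v = -2.0000
step 1: k1 = (0.029203, 0.005698), k2 = (0.029477, 0.006297), k3 = (0.029473, 0.006296), k4 = (0.029859, 0.006485); V <- V + (h/6)(k1 + 2k2 + 2k3 + k4): V^u = 0.1324, V^v = -1.9984
step 2: k1 = (0.029859, 0.006485), k2 = (0.029572, 0.006243), k3 = (0.029578, 0.006245), k4 = (0.027901, 0.005580); V <- V + (h/6)(k1 + 2k2 + 2k3 + k4): V^u = 0.1397, V^v = -1.9969
step 3: k1 = (0.027914, 0.005583), k2 = (0.024352, 0.004551), k3 = (0.024487, 0.004576), k4 = (0.018942, 0.003287); V <- V + (h/6)(k1 + 2k2 + 2k3 + k4): V^u = 0.1457, V^v = -1.9958
step 4: k1 = (0.018979, 0.003294), k2 = (0.011768, 0.001892), k3 = (0.012178, 0.001958), k4 = (0.004000, 0.000596); V <- V + (h/6)(k1 + 2k2 + 2k3 + k4): V^u = 0.1487, V^v = -1.9953


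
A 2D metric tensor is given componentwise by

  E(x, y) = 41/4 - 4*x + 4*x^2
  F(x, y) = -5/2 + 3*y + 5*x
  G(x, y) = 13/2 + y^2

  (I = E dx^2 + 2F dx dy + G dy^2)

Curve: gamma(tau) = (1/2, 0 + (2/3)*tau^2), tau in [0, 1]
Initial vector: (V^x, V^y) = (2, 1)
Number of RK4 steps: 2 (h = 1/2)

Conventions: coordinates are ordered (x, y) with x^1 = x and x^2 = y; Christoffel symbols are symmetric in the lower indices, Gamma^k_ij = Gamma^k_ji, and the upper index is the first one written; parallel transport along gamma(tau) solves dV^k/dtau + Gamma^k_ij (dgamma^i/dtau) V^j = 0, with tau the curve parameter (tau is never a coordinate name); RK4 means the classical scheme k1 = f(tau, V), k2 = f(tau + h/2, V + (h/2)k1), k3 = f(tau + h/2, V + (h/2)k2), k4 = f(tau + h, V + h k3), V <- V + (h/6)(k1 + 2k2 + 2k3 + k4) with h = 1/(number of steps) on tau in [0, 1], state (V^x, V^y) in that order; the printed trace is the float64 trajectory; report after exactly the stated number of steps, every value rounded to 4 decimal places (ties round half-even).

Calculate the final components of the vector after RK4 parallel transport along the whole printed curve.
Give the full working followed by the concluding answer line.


gamma'(tau) = (0, (4/3)*tau); f(tau, V)^k = -Gamma^k_ij(gamma(tau)) gamma'^i(tau) V^j; h = 1/2; intermediate values shown to 6 dp
curve data and Christoffel symbols at the stage parameters:
  tau = 0.000000: gamma = (0.500000, 0.000000), gamma' = (0.000000, 0.000000); Gamma_xxx = 0.000000, Gamma_xxy = 0.000000, Gamma_xyy = 0.324324, Gamma_yxx = 0.769231, Gamma_yxy = 0.000000, Gamma_yyy = 0.000000
  tau = 0.250000: gamma = (0.500000, 0.041667), gamma' = (0.000000, 0.333333); Gamma_xxx = -0.010395, Gamma_xxy = 0.000000, Gamma_xyy = 0.324322, Gamma_yxx = 0.769225, Gamma_yxy = 0.000000, Gamma_yyy = 0.000173
  tau = 0.500000: gamma = (0.500000, 0.166667), gamma' = (0.000000, 0.666667); Gamma_xxx = -0.041575, Gamma_xxy = 0.000000, Gamma_xyy = 0.324287, Gamma_yxx = 0.769142, Gamma_yxy = 0.000000, Gamma_yyy = 0.000693
  tau = 0.750000: gamma = (0.500000, 0.375000), gamma' = (0.000000, 1.000000); Gamma_xxx = -0.093500, Gamma_xxy = 0.000000, Gamma_xyy = 0.324135, Gamma_yxx = 0.768781, Gamma_yxy = 0.000000, Gamma_yyy = 0.001558
  tau = 1.000000: gamma = (0.500000, 0.666667), gamma' = (0.000000, 1.333333); Gamma_xxx = -0.166013, Gamma_xxy = 0.000000, Gamma_xyy = 0.323726, Gamma_yxx = 0.767812, Gamma_yxy = 0.000000, Gamma_yyy = 0.002767
step 0: V^x = 2.0000, V^y = 1.0000
step 1: k1 = (0.000000, 0.000000), k2 = (-0.108107, -0.000058), k3 = (-0.108106, -0.000058), k4 = (-0.216185, -0.000462); V <- V + (h/6)(k1 + 2k2 + 2k3 + k4): V^x = 1.9459, V^y = 0.9999
step 2: k1 = (-0.216179, -0.000462), k2 = (-0.324079, -0.001558), k3 = (-0.323990, -0.001558), k4 = (-0.431274, -0.003686); V <- V + (h/6)(k1 + 2k2 + 2k3 + k4): V^x = 1.7840, V^y = 0.9991

Answer: V^x = 1.7840, V^y = 0.9991
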